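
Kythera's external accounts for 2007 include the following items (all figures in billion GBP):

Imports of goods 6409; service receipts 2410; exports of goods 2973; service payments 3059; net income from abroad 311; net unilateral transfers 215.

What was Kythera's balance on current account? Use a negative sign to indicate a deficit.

Goods balance = 2973 - 6409 = -3436
Services balance = 2410 - 3059 = -649
Trade balance (goods + services) = -3436 + (-649) = -4085
Net primary income = 311
Net secondary income = 215
Current account = -4085 + 311 + 215 = -3559

-3559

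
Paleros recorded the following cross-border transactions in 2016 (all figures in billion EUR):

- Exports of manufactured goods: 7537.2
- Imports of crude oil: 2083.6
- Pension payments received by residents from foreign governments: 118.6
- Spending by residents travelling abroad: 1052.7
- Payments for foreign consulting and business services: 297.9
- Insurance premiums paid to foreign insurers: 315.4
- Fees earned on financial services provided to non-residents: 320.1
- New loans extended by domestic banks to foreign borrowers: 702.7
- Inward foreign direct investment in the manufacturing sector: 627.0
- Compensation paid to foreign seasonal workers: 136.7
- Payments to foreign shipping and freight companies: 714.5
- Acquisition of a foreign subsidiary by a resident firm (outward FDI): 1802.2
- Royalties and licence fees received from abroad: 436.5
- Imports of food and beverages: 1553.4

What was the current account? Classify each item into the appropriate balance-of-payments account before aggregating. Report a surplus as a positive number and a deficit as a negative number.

2258.2

Goods: -1553.4 + 7537.2 - 2083.6 = 3900.2
Services: 436.5 - 714.5 - 297.9 + 320.1 - 1052.7 - 315.4 = -1623.9
Primary income: -136.7
Secondary income: 118.6
Current account = 3900.2 + (-1623.9) + (-136.7) + 118.6 = 2258.2
(Excluded from the current account — financial account: new loans extended by domestic banks to foreign borrowers 702.7, inward foreign direct investment in the manufacturing sector 627.0, acquisition of a foreign subsidiary by a resident firm (outward FDI) 1802.2.)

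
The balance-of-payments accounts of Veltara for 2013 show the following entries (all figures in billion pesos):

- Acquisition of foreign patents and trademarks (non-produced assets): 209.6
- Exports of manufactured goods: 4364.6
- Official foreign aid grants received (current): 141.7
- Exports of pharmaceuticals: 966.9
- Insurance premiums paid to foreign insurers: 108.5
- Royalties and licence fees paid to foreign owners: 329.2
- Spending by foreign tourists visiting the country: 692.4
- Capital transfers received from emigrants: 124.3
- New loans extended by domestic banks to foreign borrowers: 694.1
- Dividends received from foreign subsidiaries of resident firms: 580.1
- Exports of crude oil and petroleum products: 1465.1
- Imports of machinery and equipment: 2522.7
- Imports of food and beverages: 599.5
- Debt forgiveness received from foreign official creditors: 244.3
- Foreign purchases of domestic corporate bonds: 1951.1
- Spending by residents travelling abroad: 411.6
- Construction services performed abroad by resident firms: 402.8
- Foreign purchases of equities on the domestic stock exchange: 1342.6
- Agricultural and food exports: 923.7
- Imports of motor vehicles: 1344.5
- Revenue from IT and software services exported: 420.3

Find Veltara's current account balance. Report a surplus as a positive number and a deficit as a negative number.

Goods: 4364.6 - 1344.5 - 599.5 + 1465.1 - 2522.7 + 923.7 + 966.9 = 3253.6
Services: -108.5 + 420.3 + 402.8 - 329.2 - 411.6 + 692.4 = 666.2
Primary income: 580.1
Secondary income: 141.7
Current account = 3253.6 + 666.2 + 580.1 + 141.7 = 4641.6
(Excluded from the current account — capital account: acquisition of foreign patents and trademarks (non-produced assets) 209.6, capital transfers received from emigrants 124.3, debt forgiveness received from foreign official creditors 244.3; financial account: new loans extended by domestic banks to foreign borrowers 694.1, foreign purchases of domestic corporate bonds 1951.1, foreign purchases of equities on the domestic stock exchange 1342.6.)

4641.6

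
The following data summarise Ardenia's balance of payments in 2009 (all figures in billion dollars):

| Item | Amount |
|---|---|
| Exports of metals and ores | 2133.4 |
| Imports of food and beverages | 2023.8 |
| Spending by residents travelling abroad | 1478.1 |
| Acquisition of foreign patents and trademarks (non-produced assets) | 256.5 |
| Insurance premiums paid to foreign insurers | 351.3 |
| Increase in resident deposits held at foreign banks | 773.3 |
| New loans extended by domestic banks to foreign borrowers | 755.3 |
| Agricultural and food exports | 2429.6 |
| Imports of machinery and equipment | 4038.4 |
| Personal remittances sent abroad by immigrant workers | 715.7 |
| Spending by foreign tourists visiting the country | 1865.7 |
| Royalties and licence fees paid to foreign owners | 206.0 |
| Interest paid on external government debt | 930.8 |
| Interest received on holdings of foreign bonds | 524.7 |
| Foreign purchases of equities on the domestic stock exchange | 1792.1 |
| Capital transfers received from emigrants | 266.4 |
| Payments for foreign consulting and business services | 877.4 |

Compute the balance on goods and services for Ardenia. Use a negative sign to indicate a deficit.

Goods: -2023.8 + 2429.6 - 4038.4 + 2133.4 = -1499.2
Services: -1478.1 - 877.4 - 351.3 - 206.0 + 1865.7 = -1047.1
Trade balance = -1499.2 + (-1047.1) = -2546.3
(Excluded from the trade balance — capital account: acquisition of foreign patents and trademarks (non-produced assets) 256.5, capital transfers received from emigrants 266.4; financial account: increase in resident deposits held at foreign banks 773.3, new loans extended by domestic banks to foreign borrowers 755.3, foreign purchases of equities on the domestic stock exchange 1792.1; secondary income: personal remittances sent abroad by immigrant workers 715.7; primary income: interest paid on external government debt 930.8, interest received on holdings of foreign bonds 524.7.)

-2546.3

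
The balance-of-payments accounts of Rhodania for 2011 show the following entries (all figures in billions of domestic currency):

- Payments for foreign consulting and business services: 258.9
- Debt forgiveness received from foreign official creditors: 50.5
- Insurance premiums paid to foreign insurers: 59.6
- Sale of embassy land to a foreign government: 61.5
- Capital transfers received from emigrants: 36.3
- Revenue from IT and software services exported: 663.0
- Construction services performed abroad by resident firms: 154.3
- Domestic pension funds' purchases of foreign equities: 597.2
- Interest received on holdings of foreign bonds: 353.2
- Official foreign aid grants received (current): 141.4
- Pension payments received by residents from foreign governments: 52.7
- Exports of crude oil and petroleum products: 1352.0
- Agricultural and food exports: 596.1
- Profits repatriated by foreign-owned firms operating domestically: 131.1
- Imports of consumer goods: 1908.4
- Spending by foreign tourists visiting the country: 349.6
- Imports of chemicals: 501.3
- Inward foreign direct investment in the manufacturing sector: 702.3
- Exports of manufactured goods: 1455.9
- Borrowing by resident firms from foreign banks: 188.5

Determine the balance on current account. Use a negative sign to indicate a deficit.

2258.9

Goods: -1908.4 + 1352.0 + 1455.9 + 596.1 - 501.3 = 994.3
Services: 154.3 + 349.6 + 663.0 - 59.6 - 258.9 = 848.4
Primary income: 353.2 - 131.1 = 222.1
Secondary income: 141.4 + 52.7 = 194.1
Current account = 994.3 + 848.4 + 222.1 + 194.1 = 2258.9
(Excluded from the current account — capital account: debt forgiveness received from foreign official creditors 50.5, sale of embassy land to a foreign government 61.5, capital transfers received from emigrants 36.3; financial account: domestic pension funds' purchases of foreign equities 597.2, inward foreign direct investment in the manufacturing sector 702.3, borrowing by resident firms from foreign banks 188.5.)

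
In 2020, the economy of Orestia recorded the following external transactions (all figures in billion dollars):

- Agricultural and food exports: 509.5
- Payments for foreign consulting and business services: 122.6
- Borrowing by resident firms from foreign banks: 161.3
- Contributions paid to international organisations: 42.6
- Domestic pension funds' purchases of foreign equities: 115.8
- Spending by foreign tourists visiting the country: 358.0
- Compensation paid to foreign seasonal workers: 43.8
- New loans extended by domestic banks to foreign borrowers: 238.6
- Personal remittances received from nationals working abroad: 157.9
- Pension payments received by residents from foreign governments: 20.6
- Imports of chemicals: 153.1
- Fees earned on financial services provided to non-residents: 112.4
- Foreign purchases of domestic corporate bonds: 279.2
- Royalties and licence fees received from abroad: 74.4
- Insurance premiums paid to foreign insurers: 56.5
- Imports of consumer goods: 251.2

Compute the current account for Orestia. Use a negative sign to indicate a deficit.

Goods: -251.2 - 153.1 + 509.5 = 105.2
Services: 112.4 + 358.0 - 122.6 - 56.5 + 74.4 = 365.7
Primary income: -43.8
Secondary income: -42.6 + 20.6 + 157.9 = 135.9
Current account = 105.2 + 365.7 + (-43.8) + 135.9 = 563.0
(Excluded from the current account — financial account: borrowing by resident firms from foreign banks 161.3, domestic pension funds' purchases of foreign equities 115.8, new loans extended by domestic banks to foreign borrowers 238.6, foreign purchases of domestic corporate bonds 279.2.)

563.0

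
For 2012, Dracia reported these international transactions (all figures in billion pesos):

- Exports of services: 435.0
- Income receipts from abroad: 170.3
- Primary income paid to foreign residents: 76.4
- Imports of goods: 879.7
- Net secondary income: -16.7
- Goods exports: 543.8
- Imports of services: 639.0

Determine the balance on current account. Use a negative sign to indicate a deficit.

Goods balance = 543.8 - 879.7 = -335.9
Services balance = 435.0 - 639.0 = -204.0
Trade balance (goods + services) = -335.9 + (-204.0) = -539.9
Net primary income = 170.3 - 76.4 = 93.9
Net secondary income = -16.7
Current account = -539.9 + 93.9 + (-16.7) = -462.7

-462.7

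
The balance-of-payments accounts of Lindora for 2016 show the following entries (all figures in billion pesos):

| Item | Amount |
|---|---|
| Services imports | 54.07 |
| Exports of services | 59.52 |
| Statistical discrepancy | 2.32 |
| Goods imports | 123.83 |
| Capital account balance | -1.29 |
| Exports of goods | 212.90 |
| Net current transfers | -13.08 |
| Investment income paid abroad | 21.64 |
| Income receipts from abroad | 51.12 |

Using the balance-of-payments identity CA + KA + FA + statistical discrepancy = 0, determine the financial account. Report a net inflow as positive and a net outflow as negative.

Goods balance = 212.90 - 123.83 = 89.07
Services balance = 59.52 - 54.07 = 5.45
Trade balance (goods + services) = 89.07 + 5.45 = 94.52
Net primary income = 51.12 - 21.64 = 29.48
Net secondary income = -13.08
Current account = 94.52 + 29.48 + (-13.08) = 110.92
Financial account = -(110.92 + (-1.29) + 2.32) = -111.95

-111.95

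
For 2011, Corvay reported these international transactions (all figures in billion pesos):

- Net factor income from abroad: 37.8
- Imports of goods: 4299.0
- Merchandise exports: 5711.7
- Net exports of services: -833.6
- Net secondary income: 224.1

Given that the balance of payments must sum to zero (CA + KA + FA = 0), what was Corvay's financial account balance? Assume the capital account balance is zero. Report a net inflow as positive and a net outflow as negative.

Goods balance = 5711.7 - 4299.0 = 1412.7
Services balance = -833.6
Trade balance (goods + services) = 1412.7 + (-833.6) = 579.1
Net primary income = 37.8
Net secondary income = 224.1
Current account = 579.1 + 37.8 + 224.1 = 841.0
Financial account = -(841.0) = -841.0

-841.0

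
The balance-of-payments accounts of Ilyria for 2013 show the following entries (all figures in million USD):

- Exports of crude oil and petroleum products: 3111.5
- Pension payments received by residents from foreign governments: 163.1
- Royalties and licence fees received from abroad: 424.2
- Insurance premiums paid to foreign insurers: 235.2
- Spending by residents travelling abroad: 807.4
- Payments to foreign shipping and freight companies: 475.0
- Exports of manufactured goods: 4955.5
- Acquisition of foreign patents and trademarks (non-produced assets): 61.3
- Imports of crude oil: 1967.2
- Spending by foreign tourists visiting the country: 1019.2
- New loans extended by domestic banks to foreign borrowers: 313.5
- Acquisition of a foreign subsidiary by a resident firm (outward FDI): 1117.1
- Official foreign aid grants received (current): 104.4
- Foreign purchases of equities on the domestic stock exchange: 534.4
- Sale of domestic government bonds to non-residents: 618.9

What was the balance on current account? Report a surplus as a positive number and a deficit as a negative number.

Goods: 4955.5 + 3111.5 - 1967.2 = 6099.8
Services: -235.2 + 1019.2 - 475.0 - 807.4 + 424.2 = -74.2
Secondary income: 163.1 + 104.4 = 267.5
Current account = 6099.8 + (-74.2) + 267.5 = 6293.1
(Excluded from the current account — capital account: acquisition of foreign patents and trademarks (non-produced assets) 61.3; financial account: new loans extended by domestic banks to foreign borrowers 313.5, acquisition of a foreign subsidiary by a resident firm (outward FDI) 1117.1, foreign purchases of equities on the domestic stock exchange 534.4, sale of domestic government bonds to non-residents 618.9.)

6293.1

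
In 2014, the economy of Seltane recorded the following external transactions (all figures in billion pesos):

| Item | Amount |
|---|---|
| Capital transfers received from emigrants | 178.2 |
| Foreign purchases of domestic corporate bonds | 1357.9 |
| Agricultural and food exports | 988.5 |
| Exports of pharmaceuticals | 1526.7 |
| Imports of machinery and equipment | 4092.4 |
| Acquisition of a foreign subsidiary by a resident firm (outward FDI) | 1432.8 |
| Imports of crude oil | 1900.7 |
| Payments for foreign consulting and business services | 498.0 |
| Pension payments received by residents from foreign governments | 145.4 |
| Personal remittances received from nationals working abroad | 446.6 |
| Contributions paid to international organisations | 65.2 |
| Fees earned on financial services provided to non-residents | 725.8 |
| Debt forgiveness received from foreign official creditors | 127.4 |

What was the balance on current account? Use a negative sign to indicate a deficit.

-2723.3

Goods: 988.5 - 4092.4 - 1900.7 + 1526.7 = -3477.9
Services: 725.8 - 498.0 = 227.8
Secondary income: 446.6 - 65.2 + 145.4 = 526.8
Current account = (-3477.9) + 227.8 + 526.8 = -2723.3
(Excluded from the current account — capital account: capital transfers received from emigrants 178.2, debt forgiveness received from foreign official creditors 127.4; financial account: foreign purchases of domestic corporate bonds 1357.9, acquisition of a foreign subsidiary by a resident firm (outward FDI) 1432.8.)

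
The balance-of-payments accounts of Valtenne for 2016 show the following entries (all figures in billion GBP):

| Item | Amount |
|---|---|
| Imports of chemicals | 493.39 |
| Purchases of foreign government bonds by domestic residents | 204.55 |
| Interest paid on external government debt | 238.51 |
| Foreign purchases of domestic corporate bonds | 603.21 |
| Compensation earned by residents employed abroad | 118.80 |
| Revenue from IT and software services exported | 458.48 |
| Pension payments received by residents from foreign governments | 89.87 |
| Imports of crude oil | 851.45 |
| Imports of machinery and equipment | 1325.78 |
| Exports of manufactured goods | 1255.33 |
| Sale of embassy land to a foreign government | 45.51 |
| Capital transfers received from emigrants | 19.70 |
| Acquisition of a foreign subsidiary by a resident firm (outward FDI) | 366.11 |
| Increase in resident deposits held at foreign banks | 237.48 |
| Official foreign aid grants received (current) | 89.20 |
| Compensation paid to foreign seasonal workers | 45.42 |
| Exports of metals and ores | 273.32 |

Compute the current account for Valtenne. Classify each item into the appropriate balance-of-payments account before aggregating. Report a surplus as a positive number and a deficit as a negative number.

-669.55

Goods: 273.32 - 493.39 - 1325.78 - 851.45 + 1255.33 = -1141.97
Services: 458.48
Primary income: -45.42 - 238.51 + 118.80 = -165.13
Secondary income: 89.20 + 89.87 = 179.07
Current account = (-1141.97) + 458.48 + (-165.13) + 179.07 = -669.55
(Excluded from the current account — financial account: purchases of foreign government bonds by domestic residents 204.55, foreign purchases of domestic corporate bonds 603.21, acquisition of a foreign subsidiary by a resident firm (outward FDI) 366.11, increase in resident deposits held at foreign banks 237.48; capital account: sale of embassy land to a foreign government 45.51, capital transfers received from emigrants 19.70.)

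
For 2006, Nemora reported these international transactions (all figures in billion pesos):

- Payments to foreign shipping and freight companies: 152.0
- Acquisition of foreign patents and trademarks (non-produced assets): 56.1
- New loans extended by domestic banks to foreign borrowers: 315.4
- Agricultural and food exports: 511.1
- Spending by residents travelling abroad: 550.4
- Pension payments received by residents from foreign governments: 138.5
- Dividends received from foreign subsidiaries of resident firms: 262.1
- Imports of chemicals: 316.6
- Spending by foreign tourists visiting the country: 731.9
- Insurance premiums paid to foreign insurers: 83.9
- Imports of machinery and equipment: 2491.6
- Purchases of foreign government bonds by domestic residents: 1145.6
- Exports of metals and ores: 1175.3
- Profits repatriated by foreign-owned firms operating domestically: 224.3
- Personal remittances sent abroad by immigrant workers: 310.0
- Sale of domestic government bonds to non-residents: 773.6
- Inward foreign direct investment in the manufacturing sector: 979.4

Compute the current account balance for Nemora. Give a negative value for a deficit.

Goods: -2491.6 + 511.1 - 316.6 + 1175.3 = -1121.8
Services: 731.9 - 83.9 - 550.4 - 152.0 = -54.4
Primary income: -224.3 + 262.1 = 37.8
Secondary income: -310.0 + 138.5 = -171.5
Current account = (-1121.8) + (-54.4) + 37.8 + (-171.5) = -1309.9
(Excluded from the current account — capital account: acquisition of foreign patents and trademarks (non-produced assets) 56.1; financial account: new loans extended by domestic banks to foreign borrowers 315.4, purchases of foreign government bonds by domestic residents 1145.6, sale of domestic government bonds to non-residents 773.6, inward foreign direct investment in the manufacturing sector 979.4.)

-1309.9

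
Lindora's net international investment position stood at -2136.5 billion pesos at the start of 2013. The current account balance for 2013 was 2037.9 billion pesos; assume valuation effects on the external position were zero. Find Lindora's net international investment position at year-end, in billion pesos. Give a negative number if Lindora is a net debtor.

With no valuation effects, change in NIIP = current account = 2037.9
End-of-year NIIP = -2136.5 + 2037.9 = -98.6

-98.6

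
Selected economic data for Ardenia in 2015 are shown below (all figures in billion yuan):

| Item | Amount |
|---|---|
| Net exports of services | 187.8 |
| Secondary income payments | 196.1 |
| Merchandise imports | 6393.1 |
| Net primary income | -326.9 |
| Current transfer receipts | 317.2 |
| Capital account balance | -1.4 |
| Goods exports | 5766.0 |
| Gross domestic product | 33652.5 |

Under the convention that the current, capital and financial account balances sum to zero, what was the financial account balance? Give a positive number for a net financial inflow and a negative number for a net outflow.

Goods balance = 5766.0 - 6393.1 = -627.1
Services balance = 187.8
Trade balance (goods + services) = -627.1 + 187.8 = -439.3
Net primary income = -326.9
Net secondary income = 317.2 - 196.1 = 121.1
Current account = -439.3 + (-326.9) + 121.1 = -645.1
Financial account = -(-645.1 + (-1.4)) = 646.5

646.5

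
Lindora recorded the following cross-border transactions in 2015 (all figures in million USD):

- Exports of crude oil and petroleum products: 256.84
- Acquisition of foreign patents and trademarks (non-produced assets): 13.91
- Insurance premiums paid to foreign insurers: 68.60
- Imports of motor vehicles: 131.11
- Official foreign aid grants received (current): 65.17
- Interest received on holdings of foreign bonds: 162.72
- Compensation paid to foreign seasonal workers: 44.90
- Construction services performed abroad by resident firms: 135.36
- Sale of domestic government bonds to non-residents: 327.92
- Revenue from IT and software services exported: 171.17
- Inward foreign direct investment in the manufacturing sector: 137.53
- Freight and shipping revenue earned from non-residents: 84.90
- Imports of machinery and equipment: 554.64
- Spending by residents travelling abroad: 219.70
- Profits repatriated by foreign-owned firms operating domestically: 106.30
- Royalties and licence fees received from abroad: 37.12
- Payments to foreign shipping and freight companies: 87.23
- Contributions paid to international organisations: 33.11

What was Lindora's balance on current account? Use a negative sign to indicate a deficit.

Goods: -554.64 - 131.11 + 256.84 = -428.91
Services: -87.23 + 171.17 + 37.12 + 84.90 - 219.70 - 68.60 + 135.36 = 53.02
Primary income: 162.72 - 44.90 - 106.30 = 11.52
Secondary income: -33.11 + 65.17 = 32.06
Current account = (-428.91) + 53.02 + 11.52 + 32.06 = -332.31
(Excluded from the current account — capital account: acquisition of foreign patents and trademarks (non-produced assets) 13.91; financial account: sale of domestic government bonds to non-residents 327.92, inward foreign direct investment in the manufacturing sector 137.53.)

-332.31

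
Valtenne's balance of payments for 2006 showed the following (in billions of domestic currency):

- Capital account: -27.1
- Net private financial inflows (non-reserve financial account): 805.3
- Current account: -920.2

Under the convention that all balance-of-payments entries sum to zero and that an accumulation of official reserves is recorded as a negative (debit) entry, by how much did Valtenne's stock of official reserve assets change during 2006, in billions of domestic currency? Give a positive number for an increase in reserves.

-142.0

Official reserve transactions balance = -((-920.2) + (-27.1) + 805.3) = 142.0
An accumulation of reserves is recorded as a debit (negative entry), so the change in the stock of reserves is the negative of that balance.
Change in official reserves = -(142.0) = -142.0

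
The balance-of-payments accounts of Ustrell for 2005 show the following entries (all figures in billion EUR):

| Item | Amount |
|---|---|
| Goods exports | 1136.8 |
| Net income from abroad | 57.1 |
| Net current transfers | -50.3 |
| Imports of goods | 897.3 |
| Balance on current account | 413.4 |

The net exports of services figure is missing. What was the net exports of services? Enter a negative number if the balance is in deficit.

167.1

Current account = goods balance + services balance + net primary income + net secondary income
Sum of the known components = 246.3
Net exports of services = CA - (known components) = 413.4 - 246.3 = 167.1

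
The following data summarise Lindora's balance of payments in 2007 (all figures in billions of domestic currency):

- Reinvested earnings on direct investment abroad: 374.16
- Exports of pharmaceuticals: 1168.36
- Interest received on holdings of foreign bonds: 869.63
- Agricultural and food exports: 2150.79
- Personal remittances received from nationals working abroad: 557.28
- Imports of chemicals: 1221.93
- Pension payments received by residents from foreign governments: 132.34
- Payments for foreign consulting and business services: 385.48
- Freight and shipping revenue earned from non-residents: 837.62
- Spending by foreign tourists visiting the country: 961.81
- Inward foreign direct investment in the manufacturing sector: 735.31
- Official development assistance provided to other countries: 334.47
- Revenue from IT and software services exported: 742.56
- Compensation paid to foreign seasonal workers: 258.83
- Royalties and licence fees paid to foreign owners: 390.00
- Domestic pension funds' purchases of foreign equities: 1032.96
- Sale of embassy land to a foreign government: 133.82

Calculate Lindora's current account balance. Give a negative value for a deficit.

5203.84

Goods: 1168.36 - 1221.93 + 2150.79 = 2097.22
Services: 742.56 - 390.00 - 385.48 + 837.62 + 961.81 = 1766.51
Primary income: 869.63 + 374.16 - 258.83 = 984.96
Secondary income: 132.34 - 334.47 + 557.28 = 355.15
Current account = 2097.22 + 1766.51 + 984.96 + 355.15 = 5203.84
(Excluded from the current account — financial account: inward foreign direct investment in the manufacturing sector 735.31, domestic pension funds' purchases of foreign equities 1032.96; capital account: sale of embassy land to a foreign government 133.82.)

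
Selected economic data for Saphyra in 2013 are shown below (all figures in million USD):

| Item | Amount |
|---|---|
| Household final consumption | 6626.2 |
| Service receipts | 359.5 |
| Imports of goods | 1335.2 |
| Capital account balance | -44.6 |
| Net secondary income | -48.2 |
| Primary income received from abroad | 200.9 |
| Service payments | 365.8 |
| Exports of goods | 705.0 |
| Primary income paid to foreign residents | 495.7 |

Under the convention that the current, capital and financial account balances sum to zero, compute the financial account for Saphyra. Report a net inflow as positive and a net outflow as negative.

Goods balance = 705.0 - 1335.2 = -630.2
Services balance = 359.5 - 365.8 = -6.3
Trade balance (goods + services) = -630.2 + (-6.3) = -636.5
Net primary income = 200.9 - 495.7 = -294.8
Net secondary income = -48.2
Current account = -636.5 + (-294.8) + (-48.2) = -979.5
Financial account = -(-979.5 + (-44.6)) = 1024.1

1024.1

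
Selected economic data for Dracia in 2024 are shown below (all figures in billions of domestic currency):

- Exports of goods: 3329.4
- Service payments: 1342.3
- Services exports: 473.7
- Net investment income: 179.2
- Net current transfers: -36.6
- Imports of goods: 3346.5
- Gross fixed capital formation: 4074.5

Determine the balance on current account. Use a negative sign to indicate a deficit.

Goods balance = 3329.4 - 3346.5 = -17.1
Services balance = 473.7 - 1342.3 = -868.6
Trade balance (goods + services) = -17.1 + (-868.6) = -885.7
Net primary income = 179.2
Net secondary income = -36.6
Current account = -885.7 + 179.2 + (-36.6) = -743.1

-743.1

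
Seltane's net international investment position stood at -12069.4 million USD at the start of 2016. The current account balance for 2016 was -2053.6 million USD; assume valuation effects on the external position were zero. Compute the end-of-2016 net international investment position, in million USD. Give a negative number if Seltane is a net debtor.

With no valuation effects, change in NIIP = current account = -2053.6
End-of-year NIIP = -12069.4 + (-2053.6) = -14123.0

-14123.0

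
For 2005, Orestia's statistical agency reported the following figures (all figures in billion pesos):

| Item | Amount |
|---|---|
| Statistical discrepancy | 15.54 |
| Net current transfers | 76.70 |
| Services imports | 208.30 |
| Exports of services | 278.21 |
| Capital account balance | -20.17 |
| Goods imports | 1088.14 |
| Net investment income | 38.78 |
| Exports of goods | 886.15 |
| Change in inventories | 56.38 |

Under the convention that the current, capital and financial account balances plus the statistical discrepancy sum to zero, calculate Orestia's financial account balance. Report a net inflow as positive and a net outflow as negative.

Goods balance = 886.15 - 1088.14 = -201.99
Services balance = 278.21 - 208.30 = 69.91
Trade balance (goods + services) = -201.99 + 69.91 = -132.08
Net primary income = 38.78
Net secondary income = 76.70
Current account = -132.08 + 38.78 + 76.70 = -16.60
Financial account = -(-16.60 + (-20.17) + 15.54) = 21.23

21.23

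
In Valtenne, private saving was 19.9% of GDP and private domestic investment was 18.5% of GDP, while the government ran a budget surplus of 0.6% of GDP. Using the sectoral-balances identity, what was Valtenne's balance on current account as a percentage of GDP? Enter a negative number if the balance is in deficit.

By the sectoral-balances identity, CA = (S_private - I) + (T - G).
Private balance = 19.9 - 18.5 = 1.4
Government balance (T - G) = 0.6
CA = 1.4 + 0.6 = 2.0

2.0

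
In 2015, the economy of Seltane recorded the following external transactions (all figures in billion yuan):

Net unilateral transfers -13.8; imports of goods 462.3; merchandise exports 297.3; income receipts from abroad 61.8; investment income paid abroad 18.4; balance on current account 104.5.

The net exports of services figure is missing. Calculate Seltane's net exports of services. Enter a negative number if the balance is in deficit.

239.9

Current account = goods balance + services balance + net primary income + net secondary income
Sum of the known components = -135.4
Net exports of services = CA - (known components) = 104.5 - (-135.4) = 239.9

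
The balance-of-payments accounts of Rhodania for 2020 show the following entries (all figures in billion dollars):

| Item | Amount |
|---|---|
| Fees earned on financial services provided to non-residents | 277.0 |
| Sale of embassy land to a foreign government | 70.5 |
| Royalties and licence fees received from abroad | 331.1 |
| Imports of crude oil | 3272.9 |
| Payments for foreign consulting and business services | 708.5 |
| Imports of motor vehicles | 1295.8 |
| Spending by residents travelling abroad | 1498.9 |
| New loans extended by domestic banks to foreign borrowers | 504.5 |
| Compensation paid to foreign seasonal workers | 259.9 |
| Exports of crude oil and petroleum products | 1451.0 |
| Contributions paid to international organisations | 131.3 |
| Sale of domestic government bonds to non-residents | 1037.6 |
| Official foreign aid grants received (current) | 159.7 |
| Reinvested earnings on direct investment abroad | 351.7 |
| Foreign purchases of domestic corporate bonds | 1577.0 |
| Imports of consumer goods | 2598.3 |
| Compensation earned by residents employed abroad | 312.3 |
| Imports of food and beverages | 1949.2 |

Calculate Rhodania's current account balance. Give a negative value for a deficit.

Goods: -3272.9 + 1451.0 - 1295.8 - 1949.2 - 2598.3 = -7665.2
Services: -708.5 + 331.1 - 1498.9 + 277.0 = -1599.3
Primary income: 351.7 - 259.9 + 312.3 = 404.1
Secondary income: 159.7 - 131.3 = 28.4
Current account = (-7665.2) + (-1599.3) + 404.1 + 28.4 = -8832.0
(Excluded from the current account — capital account: sale of embassy land to a foreign government 70.5; financial account: new loans extended by domestic banks to foreign borrowers 504.5, sale of domestic government bonds to non-residents 1037.6, foreign purchases of domestic corporate bonds 1577.0.)

-8832.0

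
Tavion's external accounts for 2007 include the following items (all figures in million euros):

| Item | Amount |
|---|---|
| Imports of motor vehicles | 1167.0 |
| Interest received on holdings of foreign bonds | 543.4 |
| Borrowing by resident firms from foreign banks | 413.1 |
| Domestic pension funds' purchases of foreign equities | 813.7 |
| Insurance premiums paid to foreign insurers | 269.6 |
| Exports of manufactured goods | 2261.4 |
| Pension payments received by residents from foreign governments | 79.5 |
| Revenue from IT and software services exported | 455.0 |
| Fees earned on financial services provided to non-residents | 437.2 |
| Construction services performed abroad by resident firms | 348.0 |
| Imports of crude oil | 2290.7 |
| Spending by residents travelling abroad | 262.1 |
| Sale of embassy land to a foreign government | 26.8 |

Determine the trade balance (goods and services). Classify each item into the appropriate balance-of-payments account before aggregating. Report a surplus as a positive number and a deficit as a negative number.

-487.8

Goods: -2290.7 - 1167.0 + 2261.4 = -1196.3
Services: 437.2 - 269.6 - 262.1 + 348.0 + 455.0 = 708.5
Trade balance = -1196.3 + 708.5 = -487.8
(Excluded from the trade balance — primary income: interest received on holdings of foreign bonds 543.4; financial account: borrowing by resident firms from foreign banks 413.1, domestic pension funds' purchases of foreign equities 813.7; secondary income: pension payments received by residents from foreign governments 79.5; capital account: sale of embassy land to a foreign government 26.8.)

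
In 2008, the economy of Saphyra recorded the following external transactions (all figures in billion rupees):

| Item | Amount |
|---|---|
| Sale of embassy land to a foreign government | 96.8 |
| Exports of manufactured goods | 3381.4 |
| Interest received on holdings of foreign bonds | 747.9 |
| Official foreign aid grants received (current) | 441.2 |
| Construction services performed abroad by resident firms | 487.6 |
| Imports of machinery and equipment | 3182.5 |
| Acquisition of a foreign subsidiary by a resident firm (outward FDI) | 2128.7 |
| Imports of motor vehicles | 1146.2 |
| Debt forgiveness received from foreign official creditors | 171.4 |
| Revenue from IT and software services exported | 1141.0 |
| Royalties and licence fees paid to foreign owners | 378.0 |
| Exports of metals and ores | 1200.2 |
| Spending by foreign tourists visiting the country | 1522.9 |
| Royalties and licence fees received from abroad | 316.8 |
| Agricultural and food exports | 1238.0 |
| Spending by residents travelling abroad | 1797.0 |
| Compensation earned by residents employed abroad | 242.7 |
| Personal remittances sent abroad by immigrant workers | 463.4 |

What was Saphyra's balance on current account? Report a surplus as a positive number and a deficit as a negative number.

3752.6

Goods: 1238.0 - 1146.2 + 3381.4 + 1200.2 - 3182.5 = 1490.9
Services: 316.8 - 378.0 + 1522.9 - 1797.0 + 487.6 + 1141.0 = 1293.3
Primary income: 242.7 + 747.9 = 990.6
Secondary income: 441.2 - 463.4 = -22.2
Current account = 1490.9 + 1293.3 + 990.6 + (-22.2) = 3752.6
(Excluded from the current account — capital account: sale of embassy land to a foreign government 96.8, debt forgiveness received from foreign official creditors 171.4; financial account: acquisition of a foreign subsidiary by a resident firm (outward FDI) 2128.7.)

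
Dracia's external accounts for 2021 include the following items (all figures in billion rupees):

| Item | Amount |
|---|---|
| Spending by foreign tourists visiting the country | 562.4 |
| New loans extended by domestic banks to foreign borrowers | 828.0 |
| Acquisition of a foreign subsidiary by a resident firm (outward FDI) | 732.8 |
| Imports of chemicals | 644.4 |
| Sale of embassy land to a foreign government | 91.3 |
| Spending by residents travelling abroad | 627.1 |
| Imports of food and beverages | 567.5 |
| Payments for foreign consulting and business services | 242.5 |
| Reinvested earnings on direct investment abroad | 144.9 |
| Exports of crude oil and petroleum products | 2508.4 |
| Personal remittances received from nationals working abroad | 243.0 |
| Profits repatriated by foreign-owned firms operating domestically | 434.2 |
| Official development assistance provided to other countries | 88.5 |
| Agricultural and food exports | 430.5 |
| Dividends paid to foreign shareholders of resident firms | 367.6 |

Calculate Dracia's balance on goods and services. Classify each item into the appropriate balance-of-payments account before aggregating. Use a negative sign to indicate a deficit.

Goods: 430.5 + 2508.4 - 567.5 - 644.4 = 1727.0
Services: -627.1 - 242.5 + 562.4 = -307.2
Trade balance = 1727.0 + (-307.2) = 1419.8
(Excluded from the trade balance — financial account: new loans extended by domestic banks to foreign borrowers 828.0, acquisition of a foreign subsidiary by a resident firm (outward FDI) 732.8; capital account: sale of embassy land to a foreign government 91.3; primary income: reinvested earnings on direct investment abroad 144.9, profits repatriated by foreign-owned firms operating domestically 434.2, dividends paid to foreign shareholders of resident firms 367.6; secondary income: personal remittances received from nationals working abroad 243.0, official development assistance provided to other countries 88.5.)

1419.8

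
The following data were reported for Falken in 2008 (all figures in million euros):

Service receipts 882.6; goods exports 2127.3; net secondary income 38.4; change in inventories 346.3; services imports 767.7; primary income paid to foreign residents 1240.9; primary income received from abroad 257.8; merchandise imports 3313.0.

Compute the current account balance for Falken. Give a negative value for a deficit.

-2015.5

Goods balance = 2127.3 - 3313.0 = -1185.7
Services balance = 882.6 - 767.7 = 114.9
Trade balance (goods + services) = -1185.7 + 114.9 = -1070.8
Net primary income = 257.8 - 1240.9 = -983.1
Net secondary income = 38.4
Current account = -1070.8 + (-983.1) + 38.4 = -2015.5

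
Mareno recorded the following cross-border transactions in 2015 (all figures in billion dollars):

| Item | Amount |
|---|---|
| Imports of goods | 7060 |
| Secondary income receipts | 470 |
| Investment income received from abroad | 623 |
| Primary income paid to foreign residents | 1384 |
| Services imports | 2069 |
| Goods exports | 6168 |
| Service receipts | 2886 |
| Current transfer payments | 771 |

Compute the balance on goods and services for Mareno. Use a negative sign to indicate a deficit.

Goods balance = 6168 - 7060 = -892
Services balance = 2886 - 2069 = 817
Trade balance (goods + services) = -892 + 817 = -75

-75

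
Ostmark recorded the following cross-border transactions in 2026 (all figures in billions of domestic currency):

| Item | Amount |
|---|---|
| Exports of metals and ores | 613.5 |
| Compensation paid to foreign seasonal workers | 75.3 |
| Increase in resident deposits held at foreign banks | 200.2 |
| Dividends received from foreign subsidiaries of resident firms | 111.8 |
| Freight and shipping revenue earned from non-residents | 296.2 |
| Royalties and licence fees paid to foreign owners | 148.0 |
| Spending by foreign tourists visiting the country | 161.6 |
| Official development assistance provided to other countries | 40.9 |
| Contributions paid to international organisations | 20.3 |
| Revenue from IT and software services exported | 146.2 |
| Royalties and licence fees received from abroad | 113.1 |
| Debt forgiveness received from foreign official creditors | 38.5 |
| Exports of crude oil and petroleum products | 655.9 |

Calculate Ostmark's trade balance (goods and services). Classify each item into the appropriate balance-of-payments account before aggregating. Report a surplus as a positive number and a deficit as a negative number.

Goods: 613.5 + 655.9 = 1269.4
Services: 161.6 + 146.2 + 113.1 + 296.2 - 148.0 = 569.1
Trade balance = 1269.4 + 569.1 = 1838.5
(Excluded from the trade balance — primary income: compensation paid to foreign seasonal workers 75.3, dividends received from foreign subsidiaries of resident firms 111.8; financial account: increase in resident deposits held at foreign banks 200.2; secondary income: official development assistance provided to other countries 40.9, contributions paid to international organisations 20.3; capital account: debt forgiveness received from foreign official creditors 38.5.)

1838.5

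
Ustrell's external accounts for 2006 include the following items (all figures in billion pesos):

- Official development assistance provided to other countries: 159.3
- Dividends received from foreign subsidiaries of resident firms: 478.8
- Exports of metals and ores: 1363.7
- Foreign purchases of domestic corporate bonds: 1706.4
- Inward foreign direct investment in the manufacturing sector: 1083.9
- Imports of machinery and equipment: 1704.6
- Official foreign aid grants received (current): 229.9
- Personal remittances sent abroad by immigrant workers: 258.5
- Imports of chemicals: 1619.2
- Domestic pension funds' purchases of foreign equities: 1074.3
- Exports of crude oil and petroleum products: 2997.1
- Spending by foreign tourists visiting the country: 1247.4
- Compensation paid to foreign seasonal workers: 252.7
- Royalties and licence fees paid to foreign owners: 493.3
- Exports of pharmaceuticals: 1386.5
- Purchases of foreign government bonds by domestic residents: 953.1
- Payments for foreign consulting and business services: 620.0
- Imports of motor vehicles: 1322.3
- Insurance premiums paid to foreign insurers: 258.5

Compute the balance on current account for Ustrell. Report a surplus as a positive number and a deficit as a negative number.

1015.0

Goods: 1386.5 + 2997.1 + 1363.7 - 1619.2 - 1704.6 - 1322.3 = 1101.2
Services: -493.3 + 1247.4 - 258.5 - 620.0 = -124.4
Primary income: 478.8 - 252.7 = 226.1
Secondary income: -258.5 - 159.3 + 229.9 = -187.9
Current account = 1101.2 + (-124.4) + 226.1 + (-187.9) = 1015.0
(Excluded from the current account — financial account: foreign purchases of domestic corporate bonds 1706.4, inward foreign direct investment in the manufacturing sector 1083.9, domestic pension funds' purchases of foreign equities 1074.3, purchases of foreign government bonds by domestic residents 953.1.)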